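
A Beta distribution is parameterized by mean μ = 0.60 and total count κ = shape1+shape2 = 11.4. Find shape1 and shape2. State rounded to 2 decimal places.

Split κ in proportion μ : (1−μ): shape1 = 0.60·11.4 = 6.84, shape2 = 11.4 − 6.84 = 4.56.

shape1 = 6.84, shape2 = 4.56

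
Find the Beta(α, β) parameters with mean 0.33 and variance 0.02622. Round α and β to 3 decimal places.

α = 2.453, β = 4.980

Let s = α+β. The Beta variance is μ(1−μ)/(s+1).
So s+1 = μ(1−μ)/σ² = (0.33×0.67)/0.02622 = 0.2211/0.02622 = 8.4325, giving s = 7.4325.
Then α = μs = 0.33×7.4325 = 2.453 and β = (1−μ)s = 0.67×7.4325 = 4.980.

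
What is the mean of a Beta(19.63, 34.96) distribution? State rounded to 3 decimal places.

E[X] = α/(α+β) = 19.63/54.59 = 0.360.

0.360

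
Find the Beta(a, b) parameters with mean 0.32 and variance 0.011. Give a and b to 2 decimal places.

Let s = a+b. The Beta variance is μ(1−μ)/(s+1).
So s+1 = μ(1−μ)/σ² = (0.32×0.68)/0.011 = 0.2176/0.011 = 19.7818, giving s = 18.7818.
Then a = μs = 0.32×18.7818 = 6.01 and b = (1−μ)s = 0.68×18.7818 = 12.77.

a = 6.01, b = 12.77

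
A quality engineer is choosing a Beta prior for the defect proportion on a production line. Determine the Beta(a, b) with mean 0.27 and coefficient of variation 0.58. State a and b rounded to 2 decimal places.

Var = (CV·μ)² = (0.58×0.27)² = 0.024524.
a+b = μ(1−μ)/Var − 1 = 0.1971/0.024524 − 1 = 7.0372.
Thus a = 0.27·7.0372 = 1.90 and b = 0.73·7.0372 = 5.14.

a = 1.90, b = 5.14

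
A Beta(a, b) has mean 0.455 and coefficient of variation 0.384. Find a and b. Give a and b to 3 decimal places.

σ = CV·μ = 0.384×0.455 = 0.17472, so σ² = 0.030527.
s+1 = μ(1−μ)/σ² = 0.247975/0.030527 = 8.1231, so s = a+b = 7.1231.
a = μs = 3.241, b = (1−μ)s = 3.882.

a = 3.241, b = 3.882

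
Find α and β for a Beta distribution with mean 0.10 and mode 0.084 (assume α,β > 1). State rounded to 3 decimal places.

α = 5.200, β = 46.800

With s = α+β: μ = α/s and mode = (α−1)/(s−2). Eliminating α = μs,
μs − 1 = m(s−2) ⇒ s(μ−m) = 1−2m ⇒ s = 0.832/0.016 = 52.0000.
So α = μs = 5.200, β = (1−μ)s = 46.800.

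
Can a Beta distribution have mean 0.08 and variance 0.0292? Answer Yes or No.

For any Beta, Var(X) < E[X]·(1−E[X]).
Here μ(1−μ) = 0.08×0.92 = 0.0736, and 0.0292 < 0.0736.

Yes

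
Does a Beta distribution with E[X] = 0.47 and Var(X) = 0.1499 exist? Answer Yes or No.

Yes

The Beta variance bound is σ² < μ(1−μ).
Here μ(1−μ) = 0.47×0.53 = 0.2491, and 0.1499 < 0.2491.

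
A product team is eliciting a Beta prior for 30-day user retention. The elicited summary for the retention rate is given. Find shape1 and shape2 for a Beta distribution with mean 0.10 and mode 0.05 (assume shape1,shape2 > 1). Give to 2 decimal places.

Let s = shape1+shape2. Mean gives shape1 = μs = 0.10s; mode gives (shape1−1)/(s−2) = 0.05.
Substituting: 0.10s − 1 = 0.05(s−2) = 0.05s − 0.10, so 0.05s = 0.90 and s = 18.0000.
Then shape1 = 0.10×18.0000 = 1.80 and shape2 = s−shape1 = 16.20.

shape1 = 1.80, shape2 = 16.20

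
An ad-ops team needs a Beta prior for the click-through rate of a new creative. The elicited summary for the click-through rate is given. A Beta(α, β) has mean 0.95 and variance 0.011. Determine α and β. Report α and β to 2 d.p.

α = 3.15, β = 0.17

Let s = α+β. The Beta variance is μ(1−μ)/(s+1).
So s+1 = μ(1−μ)/σ² = (0.95×0.05)/0.011 = 0.0475/0.011 = 4.3182, giving s = 3.3182.
Then α = μs = 0.95×3.3182 = 3.15 and β = (1−μ)s = 0.05×3.3182 = 0.17.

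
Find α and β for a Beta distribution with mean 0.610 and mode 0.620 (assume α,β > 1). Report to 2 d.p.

With s = α+β: μ = α/s and mode = (α−1)/(s−2). Eliminating α = μs,
μs − 1 = m(s−2) ⇒ s(μ−m) = 1−2m ⇒ s = -0.240/-0.010 = 24.0000.
So α = μs = 14.64, β = (1−μ)s = 9.36.

α = 14.64, β = 9.36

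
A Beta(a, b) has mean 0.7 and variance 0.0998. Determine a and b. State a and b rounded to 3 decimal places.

By moment matching, a+b = μ(1−μ)/σ² − 1 = (0.7·0.3)/0.0998 − 1 = 2.1042 − 1 = 1.1042.
Since a/(a+b) = μ, a = 0.7·1.1042 = 0.773 and b = 0.3·1.1042 = 0.331.

a = 0.773, b = 0.331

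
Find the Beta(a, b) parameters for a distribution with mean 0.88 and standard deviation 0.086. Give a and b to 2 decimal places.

First σ² = 0.007396. Setting a = μn, b = (1−μ)n with n = a+b,
μ(1−μ)/(n+1) = 0.007396 ⇒ n+1 = 0.1056/0.007396 = 14.2780 ⇒ n = 13.2780.
Hence a = 0.88×13.2780 = 11.68, b = 0.12×13.2780 = 1.59.

a = 11.68, b = 1.59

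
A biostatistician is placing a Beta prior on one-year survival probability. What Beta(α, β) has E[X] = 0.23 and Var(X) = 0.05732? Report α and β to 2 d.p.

α = 0.48, β = 1.61

Write ν = α+β; then α = μν and Var = μ(1−μ)/(ν+1).
ν = μ(1−μ)/Var − 1 = 0.1771/0.05732 − 1 = 2.0897.
α = 0.23·2.0897 = 0.48, β = 0.77·2.0897 = 1.61.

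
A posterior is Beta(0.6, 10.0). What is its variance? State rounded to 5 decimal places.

0.00460

Var = αβ/[(α+β)²(α+β+1)] = (0.6×10.0)/(10.6²×11.6) = 6.00/1303.376 = 0.00460.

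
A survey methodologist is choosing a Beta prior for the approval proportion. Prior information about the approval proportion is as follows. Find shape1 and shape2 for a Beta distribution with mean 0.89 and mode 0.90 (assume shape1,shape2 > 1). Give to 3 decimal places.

shape1 = 71.200, shape2 = 8.800

With s = shape1+shape2: μ = shape1/s and mode = (shape1−1)/(s−2). Eliminating shape1 = μs,
μs − 1 = m(s−2) ⇒ s(μ−m) = 1−2m ⇒ s = -0.80/-0.01 = 80.0000.
So shape1 = μs = 71.200, shape2 = (1−μ)s = 8.800.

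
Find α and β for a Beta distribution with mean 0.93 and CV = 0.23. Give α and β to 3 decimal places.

α = 0.393, β = 0.030

σ = CV·μ = 0.23×0.93 = 0.21390, so σ² = 0.045753.
s+1 = μ(1−μ)/σ² = 0.0651/0.045753 = 1.4229, so s = α+β = 0.4229.
α = μs = 0.393, β = (1−μ)s = 0.030.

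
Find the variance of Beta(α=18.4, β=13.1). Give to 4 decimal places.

α+β = 31.5 and αβ = 241.04, so Var = αβ/[(α+β)²(α+β+1)] = 241.04/32248.125 = 0.0075.

0.0075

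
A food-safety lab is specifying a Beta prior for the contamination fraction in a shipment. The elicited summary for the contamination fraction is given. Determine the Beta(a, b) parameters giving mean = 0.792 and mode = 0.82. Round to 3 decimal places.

With s = a+b: μ = a/s and mode = (a−1)/(s−2). Eliminating a = μs,
μs − 1 = m(s−2) ⇒ s(μ−m) = 1−2m ⇒ s = -0.64/-0.028 = 22.8571.
So a = μs = 18.103, b = (1−μ)s = 4.754.

a = 18.103, b = 4.754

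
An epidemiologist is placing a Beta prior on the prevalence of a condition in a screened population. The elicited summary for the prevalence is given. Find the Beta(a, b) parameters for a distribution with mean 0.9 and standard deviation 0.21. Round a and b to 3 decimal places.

a = 0.937, b = 0.104

First σ² = 0.0441. Setting a = μn, b = (1−μ)n with n = a+b,
μ(1−μ)/(n+1) = 0.0441 ⇒ n+1 = 0.09/0.0441 = 2.0408 ⇒ n = 1.0408.
Hence a = 0.9×1.0408 = 0.937, b = 0.1×1.0408 = 0.104.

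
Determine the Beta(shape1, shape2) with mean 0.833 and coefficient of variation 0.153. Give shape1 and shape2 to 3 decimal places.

σ = CV·μ = 0.153×0.833 = 0.12745, so σ² = 0.016243.
s+1 = μ(1−μ)/σ² = 0.139111/0.016243 = 8.5642, so s = shape1+shape2 = 7.5642.
shape1 = μs = 6.301, shape2 = (1−μ)s = 1.263.

shape1 = 6.301, shape2 = 1.263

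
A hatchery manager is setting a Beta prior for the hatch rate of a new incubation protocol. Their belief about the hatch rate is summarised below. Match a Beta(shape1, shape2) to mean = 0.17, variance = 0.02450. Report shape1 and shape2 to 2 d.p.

Write ν = shape1+shape2; then shape1 = μν and Var = μ(1−μ)/(ν+1).
ν = μ(1−μ)/Var − 1 = 0.1411/0.02450 − 1 = 4.7592.
shape1 = 0.17·4.7592 = 0.81, shape2 = 0.83·4.7592 = 3.95.

shape1 = 0.81, shape2 = 3.95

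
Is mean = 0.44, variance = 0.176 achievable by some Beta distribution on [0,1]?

The Beta variance bound is σ² < μ(1−μ).
Here μ(1−μ) = 0.44×0.56 = 0.2464, and 0.176 < 0.2464.

Yes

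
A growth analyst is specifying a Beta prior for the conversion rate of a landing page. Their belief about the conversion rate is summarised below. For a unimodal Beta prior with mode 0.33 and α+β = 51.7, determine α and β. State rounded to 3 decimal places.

α = 17.401, β = 34.299

For α,β>1 the mode is (α−1)/(α+β−2), so α = mode·(κ−2)+1 = 0.33×49.7+1 = 17.401.
And β = (1−mode)·(κ−2)+1 = 0.67×49.7+1 = 34.299.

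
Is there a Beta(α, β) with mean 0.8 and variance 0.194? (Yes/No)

For any Beta, Var(X) < E[X]·(1−E[X]).
Here μ(1−μ) = 0.8×0.2 = 0.16, and 0.194 ≥ 0.16.

No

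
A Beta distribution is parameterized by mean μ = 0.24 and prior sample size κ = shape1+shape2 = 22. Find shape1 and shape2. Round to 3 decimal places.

shape1 = 5.280, shape2 = 16.720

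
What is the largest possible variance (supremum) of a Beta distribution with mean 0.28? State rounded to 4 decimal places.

0.2016

Var = μ(1−μ)/(α+β+1), which approaches μ(1−μ) as α+β → 0.
So the supremum is μ(1−μ) = 0.28×0.72 = 0.2016.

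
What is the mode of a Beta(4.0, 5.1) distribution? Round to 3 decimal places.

The density x^(α−1)(1−x)^(β−1) is maximised at (α−1)/(α+β−2) = 3.0/7.1 = 0.423.

0.423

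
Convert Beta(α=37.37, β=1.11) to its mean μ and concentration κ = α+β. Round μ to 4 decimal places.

μ = 0.9712, κ = 38.48

κ = α+β = 37.37+1.11 = 38.48; μ = α/κ = 37.37/38.48 = 0.9712.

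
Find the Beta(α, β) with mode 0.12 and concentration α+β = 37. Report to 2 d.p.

α = 5.20, β = 31.80

Mode = (α−1)/(κ−2) with κ = α+β, so α−1 = 0.12·35 = 4.20.
α = 5.20; β = κ − α = 31.80.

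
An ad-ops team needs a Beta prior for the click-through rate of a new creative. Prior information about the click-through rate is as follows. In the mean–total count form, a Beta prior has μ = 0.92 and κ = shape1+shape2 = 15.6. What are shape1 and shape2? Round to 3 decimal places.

Split κ in proportion μ : (1−μ): shape1 = 0.92·15.6 = 14.352, shape2 = 15.6 − 14.352 = 1.248.

shape1 = 14.352, shape2 = 1.248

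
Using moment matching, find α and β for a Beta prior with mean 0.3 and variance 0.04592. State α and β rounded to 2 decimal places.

α = 1.07, β = 2.50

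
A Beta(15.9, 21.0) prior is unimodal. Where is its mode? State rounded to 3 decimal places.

0.427

With α,β > 1, mode = (α−1)/(α+β−2) = 14.9/34.9 = 0.427.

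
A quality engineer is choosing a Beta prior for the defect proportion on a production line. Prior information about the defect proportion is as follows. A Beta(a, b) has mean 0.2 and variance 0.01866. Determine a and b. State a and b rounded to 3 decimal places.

a = 1.515, b = 6.060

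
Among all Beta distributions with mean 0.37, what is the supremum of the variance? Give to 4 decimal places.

0.2331

For fixed mean μ the Beta variance is μ(1−μ)/(α+β+1), increasing as α+β decreases.
Its least upper bound (not attained) is μ(1−μ) = 0.37·0.63 = 0.2331.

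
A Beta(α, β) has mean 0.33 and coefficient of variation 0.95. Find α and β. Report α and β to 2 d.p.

σ = CV·μ = 0.95×0.33 = 0.31350, so σ² = 0.098282.
s+1 = μ(1−μ)/σ² = 0.2211/0.098282 = 2.2496, so s = α+β = 1.2496.
α = μs = 0.41, β = (1−μ)s = 0.84.

α = 0.41, β = 0.84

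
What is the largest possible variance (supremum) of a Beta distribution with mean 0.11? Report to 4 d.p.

0.0979

For fixed mean μ the Beta variance is μ(1−μ)/(α+β+1), increasing as α+β decreases.
Its least upper bound (not attained) is μ(1−μ) = 0.11·0.89 = 0.0979.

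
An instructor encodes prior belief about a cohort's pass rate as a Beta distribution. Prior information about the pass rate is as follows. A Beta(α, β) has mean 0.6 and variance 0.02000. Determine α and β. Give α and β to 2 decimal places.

α = 6.60, β = 4.40

Write ν = α+β; then α = μν and Var = μ(1−μ)/(ν+1).
ν = μ(1−μ)/Var − 1 = 0.24/0.02000 − 1 = 11.0000.
α = 0.6·11.0000 = 6.60, β = 0.4·11.0000 = 4.40.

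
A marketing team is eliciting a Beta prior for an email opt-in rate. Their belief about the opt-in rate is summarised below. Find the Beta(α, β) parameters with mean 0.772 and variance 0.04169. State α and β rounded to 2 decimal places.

α = 2.49, β = 0.73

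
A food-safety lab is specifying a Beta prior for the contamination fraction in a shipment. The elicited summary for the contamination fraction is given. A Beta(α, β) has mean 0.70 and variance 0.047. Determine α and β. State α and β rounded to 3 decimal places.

Write ν = α+β; then α = μν and Var = μ(1−μ)/(ν+1).
ν = μ(1−μ)/Var − 1 = 0.2100/0.047 − 1 = 3.4681.
α = 0.70·3.4681 = 2.428, β = 0.30·3.4681 = 1.040.

α = 2.428, β = 1.040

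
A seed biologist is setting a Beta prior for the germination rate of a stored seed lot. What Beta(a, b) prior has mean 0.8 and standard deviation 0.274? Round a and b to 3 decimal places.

a = 0.905, b = 0.226

First σ² = 0.075076. Setting a = μn, b = (1−μ)n with n = a+b,
μ(1−μ)/(n+1) = 0.075076 ⇒ n+1 = 0.16/0.075076 = 2.1312 ⇒ n = 1.1312.
Hence a = 0.8×1.1312 = 0.905, b = 0.2×1.1312 = 0.226.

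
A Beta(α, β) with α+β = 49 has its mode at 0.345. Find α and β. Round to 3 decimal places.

Mode = (α−1)/(κ−2) with κ = α+β, so α−1 = 0.345·47 = 16.215.
α = 17.215; β = κ − α = 31.785.

α = 17.215, β = 31.785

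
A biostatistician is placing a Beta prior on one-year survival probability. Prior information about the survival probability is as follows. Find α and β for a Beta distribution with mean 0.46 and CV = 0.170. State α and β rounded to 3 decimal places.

α = 18.225, β = 21.395

σ = CV·μ = 0.170×0.46 = 0.07820, so σ² = 0.006115.
s+1 = μ(1−μ)/σ² = 0.2484/0.006115 = 40.6198, so s = α+β = 39.6198.
α = μs = 18.225, β = (1−μ)s = 21.395.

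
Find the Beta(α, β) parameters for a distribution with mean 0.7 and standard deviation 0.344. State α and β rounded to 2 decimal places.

α = 0.54, β = 0.23

σ² = 0.344² = 0.118336.
With s = α+β, Var = μ(1−μ)/(s+1), so s+1 = (0.7×0.3)/0.118336 = 1.7746 and s = 0.7746.
α = μs = 0.54, β = (1−μ)s = 0.23.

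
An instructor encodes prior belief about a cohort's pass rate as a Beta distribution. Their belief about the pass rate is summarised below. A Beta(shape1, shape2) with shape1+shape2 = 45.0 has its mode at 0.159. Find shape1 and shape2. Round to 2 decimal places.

shape1 = 7.84, shape2 = 37.16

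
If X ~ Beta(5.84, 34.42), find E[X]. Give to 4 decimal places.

0.1451

E[X] = α/(α+β) = 5.84/40.26 = 0.1451.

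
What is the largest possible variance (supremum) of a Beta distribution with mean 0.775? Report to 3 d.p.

0.174

For fixed mean μ the Beta variance is μ(1−μ)/(α+β+1), increasing as α+β decreases.
Its least upper bound (not attained) is μ(1−μ) = 0.775·0.225 = 0.174.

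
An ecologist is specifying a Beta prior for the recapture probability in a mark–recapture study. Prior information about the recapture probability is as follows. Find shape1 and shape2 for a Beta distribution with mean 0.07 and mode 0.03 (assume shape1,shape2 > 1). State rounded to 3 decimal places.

shape1 = 1.645, shape2 = 21.855

Let s = shape1+shape2. Mean gives shape1 = μs = 0.07s; mode gives (shape1−1)/(s−2) = 0.03.
Substituting: 0.07s − 1 = 0.03(s−2) = 0.03s − 0.06, so 0.04s = 0.94 and s = 23.5000.
Then shape1 = 0.07×23.5000 = 1.645 and shape2 = s−shape1 = 21.855.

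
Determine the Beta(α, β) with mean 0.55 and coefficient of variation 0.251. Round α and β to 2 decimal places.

α = 6.59, β = 5.39

Var = (CV·μ)² = (0.251×0.55)² = 0.019058.
α+β = μ(1−μ)/Var − 1 = 0.2475/0.019058 − 1 = 11.9868.
Thus α = 0.55·11.9868 = 6.59 and β = 0.45·11.9868 = 5.39.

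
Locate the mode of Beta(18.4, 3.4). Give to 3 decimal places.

The density x^(α−1)(1−x)^(β−1) is maximised at (α−1)/(α+β−2) = 17.4/19.8 = 0.879.

0.879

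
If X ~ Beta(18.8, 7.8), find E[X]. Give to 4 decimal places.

0.7068

The Beta mean is α/(α+β) = 18.8/(18.8+7.8) = 0.7068.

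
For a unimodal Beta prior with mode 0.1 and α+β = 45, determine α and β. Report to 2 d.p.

α = 5.30, β = 39.70

Mode = (α−1)/(κ−2) with κ = α+β, so α−1 = 0.1·43 = 4.30.
α = 5.30; β = κ − α = 39.70.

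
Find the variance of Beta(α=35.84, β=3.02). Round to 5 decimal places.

0.00180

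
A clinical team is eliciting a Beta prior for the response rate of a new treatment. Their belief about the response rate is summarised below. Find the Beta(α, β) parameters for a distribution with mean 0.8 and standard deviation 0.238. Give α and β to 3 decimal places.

α = 1.460, β = 0.365

Variance = 0.238² = 0.056644. The moment-matching identity α+β = μ(1−μ)/Var − 1 gives
α+β = 0.16/0.056644 − 1 = 1.8247, so α = μ·1.8247 = 1.460 and β = (1−μ)·1.8247 = 0.365.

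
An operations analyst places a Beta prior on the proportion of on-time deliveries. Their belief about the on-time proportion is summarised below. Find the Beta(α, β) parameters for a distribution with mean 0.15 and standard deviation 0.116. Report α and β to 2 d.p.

Variance = 0.116² = 0.013456. The moment-matching identity α+β = μ(1−μ)/Var − 1 gives
α+β = 0.1275/0.013456 − 1 = 8.4753, so α = μ·8.4753 = 1.27 and β = (1−μ)·8.4753 = 7.20.

α = 1.27, β = 7.20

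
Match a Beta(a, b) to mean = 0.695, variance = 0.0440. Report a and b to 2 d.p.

a = 2.65, b = 1.16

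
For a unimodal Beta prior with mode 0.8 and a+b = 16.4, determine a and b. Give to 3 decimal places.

Mode = (a−1)/(κ−2) with κ = a+b, so a−1 = 0.8·14.4 = 11.520.
a = 12.520; b = κ − a = 3.880.

a = 12.520, b = 3.880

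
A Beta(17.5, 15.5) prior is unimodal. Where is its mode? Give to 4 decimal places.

0.5323

The density x^(α−1)(1−x)^(β−1) is maximised at (α−1)/(α+β−2) = 16.5/31.0 = 0.5323.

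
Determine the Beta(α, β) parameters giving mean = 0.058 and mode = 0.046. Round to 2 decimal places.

Let s = α+β. Mean gives α = μs = 0.058s; mode gives (α−1)/(s−2) = 0.046.
Substituting: 0.058s − 1 = 0.046(s−2) = 0.046s − 0.092, so 0.012s = 0.908 and s = 75.6667.
Then α = 0.058×75.6667 = 4.39 and β = s−α = 71.28.

α = 4.39, β = 71.28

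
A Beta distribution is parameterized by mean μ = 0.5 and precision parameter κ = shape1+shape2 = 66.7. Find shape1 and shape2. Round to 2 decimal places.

shape1 = 33.35, shape2 = 33.35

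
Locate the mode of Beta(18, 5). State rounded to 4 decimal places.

The density x^(α−1)(1−x)^(β−1) is maximised at (α−1)/(α+β−2) = 17/21 = 0.8095.

0.8095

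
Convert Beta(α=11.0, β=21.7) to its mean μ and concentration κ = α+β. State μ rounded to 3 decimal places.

κ = α+β = 11.0+21.7 = 32.7; μ = α/κ = 11.0/32.7 = 0.336.

μ = 0.336, κ = 32.7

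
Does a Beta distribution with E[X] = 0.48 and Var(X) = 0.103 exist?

Yes

For any Beta, Var(X) < E[X]·(1−E[X]).
Here μ(1−μ) = 0.48×0.52 = 0.2496, and 0.103 < 0.2496.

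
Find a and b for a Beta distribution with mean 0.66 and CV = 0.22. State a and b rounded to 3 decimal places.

σ = CV·μ = 0.22×0.66 = 0.14520, so σ² = 0.021083.
s+1 = μ(1−μ)/σ² = 0.2244/0.021083 = 10.6436, so s = a+b = 9.6436.
a = μs = 6.365, b = (1−μ)s = 3.279.

a = 6.365, b = 3.279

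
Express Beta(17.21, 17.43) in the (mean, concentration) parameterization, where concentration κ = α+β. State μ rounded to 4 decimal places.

κ = α+β = 17.21+17.43 = 34.64; μ = α/κ = 17.21/34.64 = 0.4968.

μ = 0.4968, κ = 34.64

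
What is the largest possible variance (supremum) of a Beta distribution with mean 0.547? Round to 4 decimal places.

0.2478

Var = μ(1−μ)/(α+β+1), which approaches μ(1−μ) as α+β → 0.
So the supremum is μ(1−μ) = 0.547×0.453 = 0.2478.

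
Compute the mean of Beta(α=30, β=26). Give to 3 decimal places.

0.536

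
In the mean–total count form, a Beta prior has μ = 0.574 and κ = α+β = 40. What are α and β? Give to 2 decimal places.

α = 22.96, β = 17.04

α = μκ = 0.574×40 = 22.96 and β = (1−μ)κ = 0.426×40 = 17.04.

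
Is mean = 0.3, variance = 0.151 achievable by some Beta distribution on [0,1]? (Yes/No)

Yes

A Beta with mean μ has variance μ(1−μ)/(α+β+1) < μ(1−μ).
Here μ(1−μ) = 0.3×0.7 = 0.21, and 0.151 < 0.21.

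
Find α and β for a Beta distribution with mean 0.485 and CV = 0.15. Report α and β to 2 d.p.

α = 22.40, β = 23.79

σ = CV·μ = 0.15×0.485 = 0.07275, so σ² = 0.005293.
s+1 = μ(1−μ)/σ² = 0.249775/0.005293 = 47.1936, so s = α+β = 46.1936.
α = μs = 22.40, β = (1−μ)s = 23.79.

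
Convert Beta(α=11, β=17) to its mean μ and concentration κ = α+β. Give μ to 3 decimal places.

μ = 0.393, κ = 28

κ = α+β = 11+17 = 28; μ = α/κ = 11/28 = 0.393.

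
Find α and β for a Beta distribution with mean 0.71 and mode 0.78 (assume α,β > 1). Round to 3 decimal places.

Let s = α+β. Mean gives α = μs = 0.71s; mode gives (α−1)/(s−2) = 0.78.
Substituting: 0.71s − 1 = 0.78(s−2) = 0.78s − 1.56, so -0.07s = -0.56 and s = 8.0000.
Then α = 0.71×8.0000 = 5.680 and β = s−α = 2.320.

α = 5.680, β = 2.320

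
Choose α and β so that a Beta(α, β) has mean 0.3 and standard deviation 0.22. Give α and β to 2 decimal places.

First σ² = 0.0484. Setting α = μn, β = (1−μ)n with n = α+β,
μ(1−μ)/(n+1) = 0.0484 ⇒ n+1 = 0.21/0.0484 = 4.3388 ⇒ n = 3.3388.
Hence α = 0.3×3.3388 = 1.00, β = 0.7×3.3388 = 2.34.

α = 1.00, β = 2.34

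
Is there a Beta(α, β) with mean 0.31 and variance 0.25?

A Beta with mean μ has variance μ(1−μ)/(α+β+1) < μ(1−μ).
Here μ(1−μ) = 0.31×0.69 = 0.2139, and 0.25 ≥ 0.2139.

No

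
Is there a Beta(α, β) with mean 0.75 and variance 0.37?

No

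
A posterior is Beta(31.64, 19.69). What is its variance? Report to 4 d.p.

0.0045

Var = αβ/[(α+β)²(α+β+1)] = (31.64×19.69)/(51.33²×52.33) = 622.9916/137877.456537 = 0.0045.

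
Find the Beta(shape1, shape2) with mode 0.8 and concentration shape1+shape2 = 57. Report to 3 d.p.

shape1 = 45.000, shape2 = 12.000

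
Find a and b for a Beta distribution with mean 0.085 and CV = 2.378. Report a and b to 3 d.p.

a = 0.077, b = 0.827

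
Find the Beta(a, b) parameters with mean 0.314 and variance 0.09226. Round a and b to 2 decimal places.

Write ν = a+b; then a = μν and Var = μ(1−μ)/(ν+1).
ν = μ(1−μ)/Var − 1 = 0.215404/0.09226 − 1 = 1.3347.
a = 0.314·1.3347 = 0.42, b = 0.686·1.3347 = 0.92.

a = 0.42, b = 0.92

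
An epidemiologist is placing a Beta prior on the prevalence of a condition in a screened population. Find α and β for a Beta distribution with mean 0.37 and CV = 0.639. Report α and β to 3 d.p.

σ = CV·μ = 0.639×0.37 = 0.23643, so σ² = 0.055899.
s+1 = μ(1−μ)/σ² = 0.2331/0.055899 = 4.1700, so s = α+β = 3.1700.
α = μs = 1.173, β = (1−μ)s = 1.997.

α = 1.173, β = 1.997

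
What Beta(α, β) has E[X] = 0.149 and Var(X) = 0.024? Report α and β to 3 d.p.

α = 0.638, β = 3.645

Write ν = α+β; then α = μν and Var = μ(1−μ)/(ν+1).
ν = μ(1−μ)/Var − 1 = 0.126799/0.024 − 1 = 4.2833.
α = 0.149·4.2833 = 0.638, β = 0.851·4.2833 = 3.645.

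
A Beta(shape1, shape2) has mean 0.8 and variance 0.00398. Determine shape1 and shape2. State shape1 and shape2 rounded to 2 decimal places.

shape1 = 31.36, shape2 = 7.84

Let s = shape1+shape2. The Beta variance is μ(1−μ)/(s+1).
So s+1 = μ(1−μ)/σ² = (0.8×0.2)/0.00398 = 0.16/0.00398 = 40.2010, giving s = 39.2010.
Then shape1 = μs = 0.8×39.2010 = 31.36 and shape2 = (1−μ)s = 0.2×39.2010 = 7.84.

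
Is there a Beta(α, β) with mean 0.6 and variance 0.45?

For any Beta, Var(X) < E[X]·(1−E[X]).
Here μ(1−μ) = 0.6×0.4 = 0.24, and 0.45 ≥ 0.24.

No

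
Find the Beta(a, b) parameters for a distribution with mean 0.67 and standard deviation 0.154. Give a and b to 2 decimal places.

a = 5.58, b = 2.75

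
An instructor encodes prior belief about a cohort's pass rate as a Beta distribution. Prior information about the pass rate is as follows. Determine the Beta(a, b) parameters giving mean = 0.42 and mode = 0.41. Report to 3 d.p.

With s = a+b: μ = a/s and mode = (a−1)/(s−2). Eliminating a = μs,
μs − 1 = m(s−2) ⇒ s(μ−m) = 1−2m ⇒ s = 0.18/0.01 = 18.0000.
So a = μs = 7.560, b = (1−μ)s = 10.440.

a = 7.560, b = 10.440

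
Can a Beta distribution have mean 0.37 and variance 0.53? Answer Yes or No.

For any Beta, Var(X) < E[X]·(1−E[X]).
Here μ(1−μ) = 0.37×0.63 = 0.2331, and 0.53 ≥ 0.2331.

No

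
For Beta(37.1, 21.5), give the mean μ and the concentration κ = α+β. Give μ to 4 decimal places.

κ = α+β = 37.1+21.5 = 58.6; μ = α/κ = 37.1/58.6 = 0.6331.

μ = 0.6331, κ = 58.6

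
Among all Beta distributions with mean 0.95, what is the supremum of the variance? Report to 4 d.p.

0.0475

Var = μ(1−μ)/(α+β+1), which approaches μ(1−μ) as α+β → 0.
So the supremum is μ(1−μ) = 0.95×0.05 = 0.0475.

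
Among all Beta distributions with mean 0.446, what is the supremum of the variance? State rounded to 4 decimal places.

0.2471

For fixed mean μ the Beta variance is μ(1−μ)/(α+β+1), increasing as α+β decreases.
Its least upper bound (not attained) is μ(1−μ) = 0.446·0.554 = 0.2471.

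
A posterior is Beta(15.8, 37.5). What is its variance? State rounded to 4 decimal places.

μ = 15.8/53.3 = 0.296435; Var = μ(1−μ)/(α+β+1) = 0.2085614/54.3 = 0.0038.

0.0038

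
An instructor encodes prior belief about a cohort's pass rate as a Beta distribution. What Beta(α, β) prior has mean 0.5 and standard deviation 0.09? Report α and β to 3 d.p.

α = 14.932, β = 14.932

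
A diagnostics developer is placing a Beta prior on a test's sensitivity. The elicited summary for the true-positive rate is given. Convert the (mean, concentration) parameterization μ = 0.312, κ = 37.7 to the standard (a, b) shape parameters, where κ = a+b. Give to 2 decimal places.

a = 11.76, b = 25.94

Split κ in proportion μ : (1−μ): a = 0.312·37.7 = 11.76, b = 37.7 − 11.76 = 25.94.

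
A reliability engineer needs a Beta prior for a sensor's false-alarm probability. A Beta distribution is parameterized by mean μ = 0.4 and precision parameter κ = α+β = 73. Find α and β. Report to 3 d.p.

Split κ in proportion μ : (1−μ): α = 0.4·73 = 29.200, β = 73 − 29.200 = 43.800.

α = 29.200, β = 43.800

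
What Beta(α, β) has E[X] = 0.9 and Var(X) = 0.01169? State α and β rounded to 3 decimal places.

α = 6.029, β = 0.670

Let s = α+β. The Beta variance is μ(1−μ)/(s+1).
So s+1 = μ(1−μ)/σ² = (0.9×0.1)/0.01169 = 0.09/0.01169 = 7.6989, giving s = 6.6989.
Then α = μs = 0.9×6.6989 = 6.029 and β = (1−μ)s = 0.1×6.6989 = 0.670.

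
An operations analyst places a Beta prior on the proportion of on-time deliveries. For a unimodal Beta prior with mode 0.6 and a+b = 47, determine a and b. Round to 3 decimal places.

a = 28.000, b = 19.000

For a,b>1 the mode is (a−1)/(a+b−2), so a = mode·(κ−2)+1 = 0.6×45+1 = 28.000.
And b = (1−mode)·(κ−2)+1 = 0.4×45+1 = 19.000.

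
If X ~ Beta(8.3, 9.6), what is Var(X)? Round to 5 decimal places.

α+β = 17.9 and αβ = 79.68, so Var = αβ/[(α+β)²(α+β+1)] = 79.68/6055.749 = 0.01316.

0.01316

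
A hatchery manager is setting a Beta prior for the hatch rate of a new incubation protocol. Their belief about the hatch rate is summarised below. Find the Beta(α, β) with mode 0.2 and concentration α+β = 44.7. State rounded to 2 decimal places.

α = 9.54, β = 35.16

Mode = (α−1)/(κ−2) with κ = α+β, so α−1 = 0.2·42.7 = 8.54.
α = 9.54; β = κ − α = 35.16.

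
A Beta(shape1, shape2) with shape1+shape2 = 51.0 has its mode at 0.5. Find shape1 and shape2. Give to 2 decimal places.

shape1 = 25.50, shape2 = 25.50

Since the density peak of Beta(shape1,shape2) is at (shape1−1)/(shape1+shape2−2),
shape1 = 1 + 0.5(51.0−2) = 25.50 and shape2 = 51.0 − 25.50 = 25.50.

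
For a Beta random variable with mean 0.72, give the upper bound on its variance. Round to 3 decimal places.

For fixed mean μ the Beta variance is μ(1−μ)/(α+β+1), increasing as α+β decreases.
Its least upper bound (not attained) is μ(1−μ) = 0.72·0.28 = 0.202.

0.202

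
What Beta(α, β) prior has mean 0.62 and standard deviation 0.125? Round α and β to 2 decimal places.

Variance = 0.125² = 0.015625. The moment-matching identity α+β = μ(1−μ)/Var − 1 gives
α+β = 0.2356/0.015625 − 1 = 14.0784, so α = μ·14.0784 = 8.73 and β = (1−μ)·14.0784 = 5.35.

α = 8.73, β = 5.35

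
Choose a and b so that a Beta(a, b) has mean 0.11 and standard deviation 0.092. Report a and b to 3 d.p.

σ² = 0.092² = 0.008464.
With s = a+b, Var = μ(1−μ)/(s+1), so s+1 = (0.11×0.89)/0.008464 = 11.5666 and s = 10.5666.
a = μs = 1.162, b = (1−μ)s = 9.404.

a = 1.162, b = 9.404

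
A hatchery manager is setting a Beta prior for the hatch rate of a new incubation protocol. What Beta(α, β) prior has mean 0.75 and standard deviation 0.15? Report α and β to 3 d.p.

Variance = 0.15² = 0.0225. The moment-matching identity α+β = μ(1−μ)/Var − 1 gives
α+β = 0.1875/0.0225 − 1 = 7.3333, so α = μ·7.3333 = 5.500 and β = (1−μ)·7.3333 = 1.833.

α = 5.500, β = 1.833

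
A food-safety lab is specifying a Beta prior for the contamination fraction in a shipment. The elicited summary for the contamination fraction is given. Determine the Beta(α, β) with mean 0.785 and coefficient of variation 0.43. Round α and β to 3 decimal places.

α = 0.378, β = 0.103

σ = CV·μ = 0.43×0.785 = 0.33755, so σ² = 0.113940.
s+1 = μ(1−μ)/σ² = 0.168775/0.113940 = 1.4813, so s = α+β = 0.4813.
α = μs = 0.378, β = (1−μ)s = 0.103.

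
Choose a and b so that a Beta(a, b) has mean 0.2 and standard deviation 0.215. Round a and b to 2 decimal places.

a = 0.49, b = 1.97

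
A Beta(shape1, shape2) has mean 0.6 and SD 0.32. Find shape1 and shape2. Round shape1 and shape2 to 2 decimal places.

shape1 = 0.81, shape2 = 0.54

Variance = 0.32² = 0.1024. The moment-matching identity shape1+shape2 = μ(1−μ)/Var − 1 gives
shape1+shape2 = 0.24/0.1024 − 1 = 1.3438, so shape1 = μ·1.3438 = 0.81 and shape2 = (1−μ)·1.3438 = 0.54.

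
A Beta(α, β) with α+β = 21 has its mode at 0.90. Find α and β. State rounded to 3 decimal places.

α = 18.100, β = 2.900

Since the density peak of Beta(α,β) is at (α−1)/(α+β−2),
α = 1 + 0.90(21−2) = 18.100 and β = 21 − 18.100 = 2.900.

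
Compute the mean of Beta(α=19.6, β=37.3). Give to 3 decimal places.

0.344

The Beta mean is α/(α+β) = 19.6/(19.6+37.3) = 0.344.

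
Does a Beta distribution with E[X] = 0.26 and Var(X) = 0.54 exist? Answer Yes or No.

No

The Beta variance bound is σ² < μ(1−μ).
Here μ(1−μ) = 0.26×0.74 = 0.1924, and 0.54 ≥ 0.1924.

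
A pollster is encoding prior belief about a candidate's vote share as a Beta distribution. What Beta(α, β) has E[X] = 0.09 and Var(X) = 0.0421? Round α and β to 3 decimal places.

α = 0.085, β = 0.860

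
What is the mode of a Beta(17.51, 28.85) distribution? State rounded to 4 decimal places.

0.3722

The density x^(α−1)(1−x)^(β−1) is maximised at (α−1)/(α+β−2) = 16.51/44.36 = 0.3722.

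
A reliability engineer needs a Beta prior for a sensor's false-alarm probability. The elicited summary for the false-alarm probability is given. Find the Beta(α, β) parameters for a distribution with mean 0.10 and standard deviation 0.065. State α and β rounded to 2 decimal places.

First σ² = 0.004225. Setting α = μn, β = (1−μ)n with n = α+β,
μ(1−μ)/(n+1) = 0.004225 ⇒ n+1 = 0.0900/0.004225 = 21.3018 ⇒ n = 20.3018.
Hence α = 0.10×20.3018 = 2.03, β = 0.90×20.3018 = 18.27.

α = 2.03, β = 18.27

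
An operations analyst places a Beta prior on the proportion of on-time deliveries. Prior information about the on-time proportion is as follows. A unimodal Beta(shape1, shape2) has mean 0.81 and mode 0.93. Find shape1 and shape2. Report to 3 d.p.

shape1 = 5.805, shape2 = 1.362

With s = shape1+shape2: μ = shape1/s and mode = (shape1−1)/(s−2). Eliminating shape1 = μs,
μs − 1 = m(s−2) ⇒ s(μ−m) = 1−2m ⇒ s = -0.86/-0.12 = 7.1667.
So shape1 = μs = 5.805, shape2 = (1−μ)s = 1.362.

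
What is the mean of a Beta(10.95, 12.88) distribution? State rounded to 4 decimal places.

0.4595

The Beta mean is α/(α+β) = 10.95/(10.95+12.88) = 0.4595.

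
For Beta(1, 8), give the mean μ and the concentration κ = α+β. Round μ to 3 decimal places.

μ = 0.111, κ = 9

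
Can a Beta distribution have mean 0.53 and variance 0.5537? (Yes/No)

A Beta with mean μ has variance μ(1−μ)/(α+β+1) < μ(1−μ).
Here μ(1−μ) = 0.53×0.47 = 0.2491, and 0.5537 ≥ 0.2491.

No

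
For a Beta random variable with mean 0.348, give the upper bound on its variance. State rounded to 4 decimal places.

0.2269

For fixed mean μ the Beta variance is μ(1−μ)/(α+β+1), increasing as α+β decreases.
Its least upper bound (not attained) is μ(1−μ) = 0.348·0.652 = 0.2269.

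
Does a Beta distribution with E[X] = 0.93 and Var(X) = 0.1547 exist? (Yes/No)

A Beta with mean μ has variance μ(1−μ)/(α+β+1) < μ(1−μ).
Here μ(1−μ) = 0.93×0.07 = 0.0651, and 0.1547 ≥ 0.0651.

No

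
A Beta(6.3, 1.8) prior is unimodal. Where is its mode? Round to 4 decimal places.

0.8689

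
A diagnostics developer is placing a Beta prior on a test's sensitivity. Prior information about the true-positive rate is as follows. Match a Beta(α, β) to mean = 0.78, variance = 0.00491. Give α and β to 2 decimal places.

Write ν = α+β; then α = μν and Var = μ(1−μ)/(ν+1).
ν = μ(1−μ)/Var − 1 = 0.1716/0.00491 − 1 = 33.9491.
α = 0.78·33.9491 = 26.48, β = 0.22·33.9491 = 7.47.

α = 26.48, β = 7.47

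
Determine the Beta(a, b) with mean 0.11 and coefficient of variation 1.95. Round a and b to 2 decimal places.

a = 0.12, b = 1.00

σ = CV·μ = 1.95×0.11 = 0.21450, so σ² = 0.046010.
s+1 = μ(1−μ)/σ² = 0.0979/0.046010 = 2.1278, so s = a+b = 1.1278.
a = μs = 0.12, b = (1−μ)s = 1.00.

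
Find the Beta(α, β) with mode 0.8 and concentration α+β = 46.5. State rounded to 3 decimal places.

α = 36.600, β = 9.900

For α,β>1 the mode is (α−1)/(α+β−2), so α = mode·(κ−2)+1 = 0.8×44.5+1 = 36.600.
And β = (1−mode)·(κ−2)+1 = 0.2×44.5+1 = 9.900.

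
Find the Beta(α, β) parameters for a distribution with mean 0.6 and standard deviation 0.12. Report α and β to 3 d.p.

Variance = 0.12² = 0.0144. The moment-matching identity α+β = μ(1−μ)/Var − 1 gives
α+β = 0.24/0.0144 − 1 = 15.6667, so α = μ·15.6667 = 9.400 and β = (1−μ)·15.6667 = 6.267.

α = 9.400, β = 6.267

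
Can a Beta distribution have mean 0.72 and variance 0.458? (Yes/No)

The Beta variance bound is σ² < μ(1−μ).
Here μ(1−μ) = 0.72×0.28 = 0.2016, and 0.458 ≥ 0.2016.

No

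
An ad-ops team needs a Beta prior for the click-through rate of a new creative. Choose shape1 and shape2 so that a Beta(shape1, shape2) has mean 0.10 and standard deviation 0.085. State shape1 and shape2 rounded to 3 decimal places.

σ² = 0.085² = 0.007225.
With s = shape1+shape2, Var = μ(1−μ)/(s+1), so s+1 = (0.10×0.90)/0.007225 = 12.4567 and s = 11.4567.
shape1 = μs = 1.146, shape2 = (1−μ)s = 10.311.

shape1 = 1.146, shape2 = 10.311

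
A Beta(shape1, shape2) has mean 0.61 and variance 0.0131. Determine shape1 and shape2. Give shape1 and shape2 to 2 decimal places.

shape1 = 10.47, shape2 = 6.69

Let s = shape1+shape2. The Beta variance is μ(1−μ)/(s+1).
So s+1 = μ(1−μ)/σ² = (0.61×0.39)/0.0131 = 0.2379/0.0131 = 18.1603, giving s = 17.1603.
Then shape1 = μs = 0.61×17.1603 = 10.47 and shape2 = (1−μ)s = 0.39×17.1603 = 6.69.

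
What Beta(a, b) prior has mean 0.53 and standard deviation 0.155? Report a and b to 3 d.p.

a = 4.965, b = 4.403

σ² = 0.155² = 0.024025.
With s = a+b, Var = μ(1−μ)/(s+1), so s+1 = (0.53×0.47)/0.024025 = 10.3684 and s = 9.3684.
a = μs = 4.965, b = (1−μ)s = 4.403.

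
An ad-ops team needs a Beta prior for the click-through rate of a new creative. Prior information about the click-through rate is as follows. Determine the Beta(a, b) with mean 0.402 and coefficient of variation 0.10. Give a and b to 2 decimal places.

a = 59.40, b = 88.36

σ = CV·μ = 0.10×0.402 = 0.04020, so σ² = 0.001616.
s+1 = μ(1−μ)/σ² = 0.240396/0.001616 = 148.7562, so s = a+b = 147.7562.
a = μs = 59.40, b = (1−μ)s = 88.36.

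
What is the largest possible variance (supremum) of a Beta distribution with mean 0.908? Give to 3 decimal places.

0.084

Var = μ(1−μ)/(α+β+1), which approaches μ(1−μ) as α+β → 0.
So the supremum is μ(1−μ) = 0.908×0.092 = 0.084.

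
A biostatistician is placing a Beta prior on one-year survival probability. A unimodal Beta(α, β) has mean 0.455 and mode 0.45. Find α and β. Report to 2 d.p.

Let s = α+β. Mean gives α = μs = 0.455s; mode gives (α−1)/(s−2) = 0.45.
Substituting: 0.455s − 1 = 0.45(s−2) = 0.45s − 0.90, so 0.005s = 0.10 and s = 20.0000.
Then α = 0.455×20.0000 = 9.10 and β = s−α = 10.90.

α = 9.10, β = 10.90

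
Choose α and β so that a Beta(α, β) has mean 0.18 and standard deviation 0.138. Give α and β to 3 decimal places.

α = 1.215, β = 5.535

Variance = 0.138² = 0.019044. The moment-matching identity α+β = μ(1−μ)/Var − 1 gives
α+β = 0.1476/0.019044 − 1 = 6.7505, so α = μ·6.7505 = 1.215 and β = (1−μ)·6.7505 = 5.535.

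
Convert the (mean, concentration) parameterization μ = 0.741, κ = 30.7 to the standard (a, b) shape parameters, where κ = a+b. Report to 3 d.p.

a = 22.749, b = 7.951

a = μκ = 0.741×30.7 = 22.749 and b = (1−μ)κ = 0.259×30.7 = 7.951.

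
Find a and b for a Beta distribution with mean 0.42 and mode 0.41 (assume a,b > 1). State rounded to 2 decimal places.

Let s = a+b. Mean gives a = μs = 0.42s; mode gives (a−1)/(s−2) = 0.41.
Substituting: 0.42s − 1 = 0.41(s−2) = 0.41s − 0.82, so 0.01s = 0.18 and s = 18.0000.
Then a = 0.42×18.0000 = 7.56 and b = s−a = 10.44.

a = 7.56, b = 10.44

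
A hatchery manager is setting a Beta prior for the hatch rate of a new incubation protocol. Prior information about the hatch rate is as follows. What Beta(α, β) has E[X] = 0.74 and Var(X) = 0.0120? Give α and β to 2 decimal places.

Write ν = α+β; then α = μν and Var = μ(1−μ)/(ν+1).
ν = μ(1−μ)/Var − 1 = 0.1924/0.0120 − 1 = 15.0333.
α = 0.74·15.0333 = 11.12, β = 0.26·15.0333 = 3.91.

α = 11.12, β = 3.91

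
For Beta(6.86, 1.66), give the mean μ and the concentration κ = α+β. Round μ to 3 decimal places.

μ = 0.805, κ = 8.52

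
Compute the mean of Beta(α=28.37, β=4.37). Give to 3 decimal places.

The Beta mean is α/(α+β) = 28.37/(28.37+4.37) = 0.867.

0.867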